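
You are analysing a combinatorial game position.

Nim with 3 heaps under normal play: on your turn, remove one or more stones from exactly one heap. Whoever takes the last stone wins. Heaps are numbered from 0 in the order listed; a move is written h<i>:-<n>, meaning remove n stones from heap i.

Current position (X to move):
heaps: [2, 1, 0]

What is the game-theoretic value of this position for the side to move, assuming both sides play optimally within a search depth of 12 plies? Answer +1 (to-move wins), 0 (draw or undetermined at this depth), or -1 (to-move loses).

value((2,1,0), X) = +1

[(2,1,0)] X move#1: h0:-1:+1/(1,1,0)*, h0:-2:-1/(0,1,0), h1:-1:-1/(2,0,0)
[(1,1,0)] O move#2: h0:-1:-1/(0,1,0)*, h1:-1:-1/(1,0,0)
[(0,1,0)] X move#3: h1:-1:+1/(0,0,0)*
[(0,0,0)] end (terminal -1, O#4); searched (2,1,0) to 12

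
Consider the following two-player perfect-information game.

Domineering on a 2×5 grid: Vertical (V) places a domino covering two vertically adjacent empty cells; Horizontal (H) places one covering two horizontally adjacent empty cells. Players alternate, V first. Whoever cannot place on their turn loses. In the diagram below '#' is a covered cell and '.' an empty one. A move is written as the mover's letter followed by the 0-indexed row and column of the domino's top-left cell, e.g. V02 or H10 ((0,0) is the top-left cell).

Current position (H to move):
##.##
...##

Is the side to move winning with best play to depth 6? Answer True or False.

p1 H@[##.##/...##]: H10[##.##/##.##]-1 H11[##.##/.####]+1*
p2 V@[##.##/.####] terminal -1; root [##.##/...##] d6

H winning at [##.##/...##]: True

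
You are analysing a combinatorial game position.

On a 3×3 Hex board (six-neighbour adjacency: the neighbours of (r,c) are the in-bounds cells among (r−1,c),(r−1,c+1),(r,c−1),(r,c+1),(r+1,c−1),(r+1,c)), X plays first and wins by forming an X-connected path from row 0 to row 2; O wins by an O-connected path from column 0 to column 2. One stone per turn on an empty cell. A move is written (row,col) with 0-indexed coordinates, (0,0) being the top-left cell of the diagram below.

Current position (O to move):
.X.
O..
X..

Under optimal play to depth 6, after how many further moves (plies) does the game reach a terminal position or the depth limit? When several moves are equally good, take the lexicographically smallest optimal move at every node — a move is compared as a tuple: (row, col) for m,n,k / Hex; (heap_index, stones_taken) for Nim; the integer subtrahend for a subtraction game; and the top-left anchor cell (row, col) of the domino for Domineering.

PV length from [.X./O../X..]: 3 plies

[.X./O../X..] O move#1: (0,0):-1/OX./O../X.., (0,2):-1/.XO/O../X.., (1,1):+1/.X./OO./X..*, (1,2):-1/.X./O.O/X.., (2,1):-1/.X./O../XO., (2,2):-1/.X./O../X.O
[.X./OO./X..] X move#2: (0,0):-1/XX./OO./X..*, (0,2):-1/.XX/OO./X.., (1,2):-1/.X./OOX/X.., (2,1):-1/.X./OO./XX., (2,2):-1/.X./OO./X.X
[XX./OO./X..] O move#3: (0,2):+1/XXO/OO./X..*, (1,2):+1/XX./OOO/X.., (2,1):+1/XX./OO./XO., (2,2):+1/XX./OO./X.O
[XXO/OO./X..] end (terminal -1, X#4); searched .X./O../X.. to 6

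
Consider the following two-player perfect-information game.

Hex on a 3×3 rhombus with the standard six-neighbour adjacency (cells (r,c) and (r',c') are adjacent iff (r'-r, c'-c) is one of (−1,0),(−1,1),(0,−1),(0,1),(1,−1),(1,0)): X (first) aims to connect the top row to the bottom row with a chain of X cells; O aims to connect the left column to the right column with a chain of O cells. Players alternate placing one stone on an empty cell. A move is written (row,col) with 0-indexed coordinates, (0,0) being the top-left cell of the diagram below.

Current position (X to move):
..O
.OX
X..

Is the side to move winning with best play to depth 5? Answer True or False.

X winning at [..O/.OX/X..]: True

[..O/.OX/X..] X move#1: (0,0):-1/X.O/.OX/X.., (0,1):-1/.XO/.OX/X.., (1,0):+1/..O/XOX/X..*, (2,1):-1/..O/.OX/XX., (2,2):-1/..O/.OX/X.X
[..O/XOX/X..] O move#2: (0,0):-1/O.O/XOX/X..*, (0,1):-1/.OO/XOX/X.., (2,1):-1/..O/XOX/XO., (2,2):-1/..O/XOX/X.O
[O.O/XOX/X..] X move#3: (0,1):+1/OXO/XOX/X..*, (2,1):-1/O.O/XOX/XX., (2,2):-1/O.O/XOX/X.X
[OXO/XOX/X..] end (terminal -1, O#4); searched ..O/.OX/X.. to 5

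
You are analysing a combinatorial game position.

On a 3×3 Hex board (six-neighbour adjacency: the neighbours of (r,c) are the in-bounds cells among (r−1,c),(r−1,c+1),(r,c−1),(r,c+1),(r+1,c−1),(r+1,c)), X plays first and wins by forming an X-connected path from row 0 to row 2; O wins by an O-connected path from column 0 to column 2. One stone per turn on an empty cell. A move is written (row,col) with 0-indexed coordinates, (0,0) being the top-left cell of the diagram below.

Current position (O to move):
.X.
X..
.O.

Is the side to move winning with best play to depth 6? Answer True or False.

O winning at [.X./X../.O.]: True

ply 1, O at .X./X../.O. | (0,0)=-1→OX./X../.O.; (0,2)=-1→.XO/X../.O.; (1,1)=-1→.X./XO./.O.; (1,2)=-1→.X./X.O/.O.; (2,0)=+1→.X./X../OO.*; (2,2)=-1→.X./X../.OO
ply 2, X at .X./X../OO. | (0,0)=-1→XX./X../OO.*; (0,2)=-1→.XX/X../OO.; (1,1)=-1→.X./XX./OO.; (1,2)=-1→.X./X.X/OO.; (2,2)=-1→.X./X../OOX
ply 3, O at XX./X../OO. | (0,2)=+1→XXO/X../OO.*; (1,1)=+1→XX./XO./OO.; (1,2)=+1→XX./X.O/OO.; (2,2)=+1→XX./X../OOO
ply 4, X at XXO/X../OO. | (1,1)=-1→XXO/XX./OO.*; (1,2)=-1→XXO/X.X/OO.; (2,2)=-1→XXO/X../OOX
ply 5, O at XXO/XX./OO. | (1,2)=+1→XXO/XXO/OO.*; (2,2)=+1→XXO/XX./OOO
ply 6: XXO/XXO/OO. is terminal -1 (X); from .X./X../.O. depth 6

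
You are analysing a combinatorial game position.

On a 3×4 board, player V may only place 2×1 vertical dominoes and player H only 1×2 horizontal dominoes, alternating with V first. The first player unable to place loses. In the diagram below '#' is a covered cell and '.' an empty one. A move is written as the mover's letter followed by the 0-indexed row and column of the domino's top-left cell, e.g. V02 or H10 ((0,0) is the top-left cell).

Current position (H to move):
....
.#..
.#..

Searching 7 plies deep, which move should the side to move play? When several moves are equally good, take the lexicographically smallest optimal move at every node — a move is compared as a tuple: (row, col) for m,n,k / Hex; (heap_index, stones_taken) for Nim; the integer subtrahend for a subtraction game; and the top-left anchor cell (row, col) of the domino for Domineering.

p1 H@[..../.#../.#..]: H00[##../.#../.#..]-1 H01[.##./.#../.#..]-1 H02[..##/.#../.#..]-1 H12[..../.###/.#..]+1* H22[..../.#../.###]-1
p2 V@[..../.###/.#..]: V00[#.../####/.#..]-1* V10[..../####/##..]-1
p3 H@[#.../####/.#..]: H01[###./####/.#..]+1* H02[#.##/####/.#..]+1 H22[#.../####/.###]+1
p4 V@[###./####/.#..] terminal -1; root [..../.#../.#..] d7

H's best at [..../.#../.#..]: H12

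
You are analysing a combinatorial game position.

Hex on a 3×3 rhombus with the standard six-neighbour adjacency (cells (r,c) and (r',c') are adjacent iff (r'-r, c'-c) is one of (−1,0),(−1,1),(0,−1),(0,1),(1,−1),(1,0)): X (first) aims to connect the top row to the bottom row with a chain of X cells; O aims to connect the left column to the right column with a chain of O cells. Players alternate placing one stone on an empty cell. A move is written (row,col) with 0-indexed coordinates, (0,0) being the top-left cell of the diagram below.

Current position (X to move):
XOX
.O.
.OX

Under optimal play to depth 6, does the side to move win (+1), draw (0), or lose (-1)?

[XOX/.O./.OX] X move#1: (1,0):+1/XOX/XO./.OX*, (1,2):+1/XOX/.OX/.OX, (2,0):+1/XOX/.O./XOX
[XOX/XO./.OX] O move#2: (1,2):-1/XOX/XOO/.OX*, (2,0):-1/XOX/XO./OOX
[XOX/XOO/.OX] X move#3: (2,0):+1/XOX/XOO/XOX*
[XOX/XOO/XOX] end (terminal -1, O#4); searched XOX/.O./.OX to 6

value(XOX/.O./.OX, X) = +1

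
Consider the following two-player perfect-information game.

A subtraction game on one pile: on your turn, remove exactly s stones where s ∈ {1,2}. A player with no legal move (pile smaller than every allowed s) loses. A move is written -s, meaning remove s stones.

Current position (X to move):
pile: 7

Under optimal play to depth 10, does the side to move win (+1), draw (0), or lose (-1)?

p1 X@[7]: -1[6]+1* -2[5]-1
p2 O@[6]: -1[5]-1* -2[4]-1
p3 X@[5]: -1[4]-1 -2[3]+1*
p4 O@[3]: -1[2]-1* -2[1]-1
p5 X@[2]: -1[1]-1 -2[0]+1*
p6 O@[0] terminal -1; root [7] d10

value(7, X) = +1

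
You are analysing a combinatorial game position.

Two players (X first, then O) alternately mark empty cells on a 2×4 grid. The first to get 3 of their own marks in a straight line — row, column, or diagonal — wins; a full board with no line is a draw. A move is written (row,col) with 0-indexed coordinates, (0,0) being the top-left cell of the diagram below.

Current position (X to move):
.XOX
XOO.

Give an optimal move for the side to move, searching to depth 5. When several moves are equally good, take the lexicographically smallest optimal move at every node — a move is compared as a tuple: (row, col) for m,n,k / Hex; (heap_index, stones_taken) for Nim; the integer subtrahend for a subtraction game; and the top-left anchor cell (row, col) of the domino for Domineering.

X's best at [.XOX/XOO.]: (1,3)

p1 X@[.XOX/XOO.]: (0,0)[XXOX/XOO.]-1 (1,3)[.XOX/XOOX]+0*
p2 O@[.XOX/XOOX]: (0,0)[OXOX/XOOX]+0*
p3 X@[OXOX/XOOX] terminal +0; root [.XOX/XOO.] d5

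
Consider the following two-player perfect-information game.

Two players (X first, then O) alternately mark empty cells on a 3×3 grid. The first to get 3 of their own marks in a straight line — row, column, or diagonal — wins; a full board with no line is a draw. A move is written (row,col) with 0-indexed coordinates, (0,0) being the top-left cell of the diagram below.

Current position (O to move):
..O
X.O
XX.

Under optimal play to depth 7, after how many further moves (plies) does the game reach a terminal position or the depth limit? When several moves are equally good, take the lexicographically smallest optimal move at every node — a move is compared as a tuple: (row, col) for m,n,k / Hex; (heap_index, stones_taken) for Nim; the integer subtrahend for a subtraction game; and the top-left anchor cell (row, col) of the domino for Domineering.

ply 1, O at ..O/X.O/XX. | (0,0)=-1→O.O/X.O/XX.; (0,1)=-1→.OO/X.O/XX.; (1,1)=-1→..O/XOO/XX.; (2,2)=+1→..O/X.O/XXO*
ply 2: ..O/X.O/XXO is terminal -1 (X); from ..O/X.O/XX. depth 7

PV length from [..O/X.O/XX.]: 1 ply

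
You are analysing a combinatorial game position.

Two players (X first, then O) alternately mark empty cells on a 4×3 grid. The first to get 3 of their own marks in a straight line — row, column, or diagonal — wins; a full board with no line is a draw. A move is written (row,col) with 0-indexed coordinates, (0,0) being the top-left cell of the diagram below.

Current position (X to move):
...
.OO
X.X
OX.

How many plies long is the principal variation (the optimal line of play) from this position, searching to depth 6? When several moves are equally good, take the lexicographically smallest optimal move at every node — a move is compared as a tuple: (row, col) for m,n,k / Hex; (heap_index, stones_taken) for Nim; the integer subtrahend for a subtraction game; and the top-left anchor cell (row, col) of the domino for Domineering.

PV length from [.../.OO/X.X/OX.]: 1 ply

p1 X@[.../.OO/X.X/OX.]: (0,0)[X../.OO/X.X/OX.]-1 (0,1)[.X./.OO/X.X/OX.]-1 (0,2)[..X/.OO/X.X/OX.]-1 (1,0)[.../XOO/X.X/OX.]-1 (2,1)[.../.OO/XXX/OX.]+1* (3,2)[.../.OO/X.X/OXX]-1
p2 O@[.../.OO/XXX/OX.] terminal -1; root [.../.OO/X.X/OX.] d6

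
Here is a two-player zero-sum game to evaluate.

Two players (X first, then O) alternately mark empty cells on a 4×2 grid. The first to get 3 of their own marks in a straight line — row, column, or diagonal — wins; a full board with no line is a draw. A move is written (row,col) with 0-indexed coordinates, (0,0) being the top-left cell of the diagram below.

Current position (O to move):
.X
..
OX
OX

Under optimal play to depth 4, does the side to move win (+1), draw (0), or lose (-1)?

value(.X/../OX/OX, O) = +1

[.X/../OX/OX] O move#1: (0,0):-1/OX/../OX/OX, (1,0):+1/.X/O./OX/OX*, (1,1):+0/.X/.O/OX/OX
[.X/O./OX/OX] end (terminal -1, X#2); searched .X/../OX/OX to 4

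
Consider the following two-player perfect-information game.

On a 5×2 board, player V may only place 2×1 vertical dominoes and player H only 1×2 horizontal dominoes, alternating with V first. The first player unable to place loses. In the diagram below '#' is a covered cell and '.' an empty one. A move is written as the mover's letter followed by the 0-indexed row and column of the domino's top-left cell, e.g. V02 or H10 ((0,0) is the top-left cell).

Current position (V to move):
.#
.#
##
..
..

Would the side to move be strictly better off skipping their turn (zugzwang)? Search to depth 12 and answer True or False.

p1 V@[.#/.#/##/../..]: V00[##/##/##/../..]-1 V30[.#/.#/##/#./#.]+1* V31[.#/.#/##/.#/.#]+1
p2 H@[.#/.#/##/#./#.] terminal -1; root [.#/.#/##/../..] d12
pass branch (H moves first from the same position):
  | p1 H@[.#/.#/##/../..]: H30[.#/.#/##/##/..]+1* H40[.#/.#/##/../##]+1
  | p2 V@[.#/.#/##/##/..]: V00[##/##/##/##/..]-1*
  | p3 H@[##/##/##/##/..]: H40[##/##/##/##/##]+1*
  | p4 V@[##/##/##/##/##] terminal -1; root [.#/.#/##/../..] d12
V moving scores +1; V passing scores -1

zugzwang(.#/.#/##/../.., V) = False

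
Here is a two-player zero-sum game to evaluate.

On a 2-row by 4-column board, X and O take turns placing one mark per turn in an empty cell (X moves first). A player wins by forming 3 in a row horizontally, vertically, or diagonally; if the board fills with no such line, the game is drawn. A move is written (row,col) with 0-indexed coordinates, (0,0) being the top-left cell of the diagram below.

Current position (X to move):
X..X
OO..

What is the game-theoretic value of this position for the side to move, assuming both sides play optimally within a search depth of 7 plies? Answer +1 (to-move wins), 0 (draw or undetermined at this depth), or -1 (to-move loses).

value(X..X/OO.., X) = 0

[X..X/OO..] X move#1: (0,1):-1/XX.X/OO.., (0,2):-1/X.XX/OO.., (1,2):+0/X..X/OOX.*, (1,3):-1/X..X/OO.X
[X..X/OOX.] O move#2: (0,1):+0/XO.X/OOX.*, (0,2):+0/X.OX/OOX., (1,3):+0/X..X/OOXO
[XO.X/OOX.] X move#3: (0,2):+0/XOXX/OOX.*, (1,3):+0/XO.X/OOXX
[XOXX/OOX.] O move#4: (1,3):+0/XOXX/OOXO*
[XOXX/OOXO] end (terminal +0, X#5); searched X..X/OO.. to 7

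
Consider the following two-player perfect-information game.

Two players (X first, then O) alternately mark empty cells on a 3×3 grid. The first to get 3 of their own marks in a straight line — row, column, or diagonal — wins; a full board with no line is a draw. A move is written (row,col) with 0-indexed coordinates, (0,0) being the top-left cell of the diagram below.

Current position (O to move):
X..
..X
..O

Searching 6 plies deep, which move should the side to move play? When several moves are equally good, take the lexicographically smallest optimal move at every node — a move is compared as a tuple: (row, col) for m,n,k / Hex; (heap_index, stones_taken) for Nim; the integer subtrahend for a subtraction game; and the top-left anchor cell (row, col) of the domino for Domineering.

O's best at [X../..X/..O]: (1,0)

[X../..X/..O] O move#1: (0,1):-1/XO./..X/..O, (0,2):-1/X.O/..X/..O, (1,0):+0/X../O.X/..O*, (1,1):+0/X../.OX/..O, (2,0):+0/X../..X/O.O, (2,1):-1/X../..X/.OO
[X../O.X/..O] X move#2: (0,1):+0/XX./O.X/..O*, (0,2):+0/X.X/O.X/..O, (1,1):+0/X../OXX/..O, (2,0):+0/X../O.X/X.O, (2,1):+0/X../O.X/.XO
[XX./O.X/..O] O move#3: (0,2):+0/XXO/O.X/..O*, (1,1):-1/XX./OOX/..O, (2,0):-1/XX./O.X/O.O, (2,1):-1/XX./O.X/.OO
[XXO/O.X/..O] X move#4: (1,1):+0/XXO/OXX/..O*, (2,0):+0/XXO/O.X/X.O, (2,1):+0/XXO/O.X/.XO
[XXO/OXX/..O] O move#5: (2,0):-1/XXO/OXX/O.O, (2,1):+0/XXO/OXX/.OO*
[XXO/OXX/.OO] X move#6: (2,0):+0/XXO/OXX/XOO*
[XXO/OXX/XOO] end (terminal +0, O#7); searched X../..X/..O to 6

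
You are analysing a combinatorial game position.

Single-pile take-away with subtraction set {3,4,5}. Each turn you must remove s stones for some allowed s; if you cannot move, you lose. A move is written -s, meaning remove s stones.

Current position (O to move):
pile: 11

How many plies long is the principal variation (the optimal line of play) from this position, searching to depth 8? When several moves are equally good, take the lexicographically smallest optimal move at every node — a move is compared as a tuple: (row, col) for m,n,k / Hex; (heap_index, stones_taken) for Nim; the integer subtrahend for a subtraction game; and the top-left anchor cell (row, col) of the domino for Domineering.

PV length from [11]: 3 plies

ply 1, O at 11 | -3=+1→8*; -4=-1→7; -5=-1→6
ply 2, X at 8 | -3=-1→5*; -4=-1→4; -5=-1→3
ply 3, O at 5 | -3=+1→2*; -4=+1→1; -5=+1→0
ply 4: 2 is terminal -1 (X); from 11 depth 8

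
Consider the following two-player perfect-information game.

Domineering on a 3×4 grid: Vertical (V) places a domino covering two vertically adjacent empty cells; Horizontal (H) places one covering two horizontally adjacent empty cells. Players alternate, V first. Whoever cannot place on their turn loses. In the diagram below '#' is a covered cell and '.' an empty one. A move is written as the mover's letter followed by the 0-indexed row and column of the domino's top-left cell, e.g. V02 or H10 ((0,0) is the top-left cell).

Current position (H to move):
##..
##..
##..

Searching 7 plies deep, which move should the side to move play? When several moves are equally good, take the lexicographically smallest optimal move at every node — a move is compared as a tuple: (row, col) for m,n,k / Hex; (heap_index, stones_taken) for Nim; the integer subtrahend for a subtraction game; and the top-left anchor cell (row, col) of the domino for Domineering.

H's best at [##../##../##..]: H12

p1 H@[##../##../##..]: H02[####/##../##..]-1 H12[##../####/##..]+1* H22[##../##../####]-1
p2 V@[##../####/##..] terminal -1; root [##../##../##..] d7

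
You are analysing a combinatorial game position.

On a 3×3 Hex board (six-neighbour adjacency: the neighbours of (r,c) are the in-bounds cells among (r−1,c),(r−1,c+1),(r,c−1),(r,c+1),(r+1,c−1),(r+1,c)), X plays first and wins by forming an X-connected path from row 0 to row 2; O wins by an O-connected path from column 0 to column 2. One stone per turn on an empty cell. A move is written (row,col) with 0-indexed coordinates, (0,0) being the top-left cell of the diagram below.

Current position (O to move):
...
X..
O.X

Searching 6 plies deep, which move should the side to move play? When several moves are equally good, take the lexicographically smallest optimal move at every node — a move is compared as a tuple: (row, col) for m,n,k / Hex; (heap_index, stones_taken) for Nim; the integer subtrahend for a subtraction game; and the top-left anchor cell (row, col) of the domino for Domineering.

ply 1, O at .../X../O.X | (0,0)=-1→O../X../O.X; (0,1)=-1→.O./X../O.X; (0,2)=-1→..O/X../O.X; (1,1)=+1→.../XO./O.X*; (1,2)=+1→.../X.O/O.X; (2,1)=-1→.../X../OOX
ply 2, X at .../XO./O.X | (0,0)=-1→X../XO./O.X*; (0,1)=-1→.X./XO./O.X; (0,2)=-1→..X/XO./O.X; (1,2)=-1→.../XOX/O.X; (2,1)=-1→.../XO./OXX
ply 3, O at X../XO./O.X | (0,1)=+1→XO./XO./O.X*; (0,2)=+1→X.O/XO./O.X; (1,2)=+1→X../XOO/O.X; (2,1)=+1→X../XO./OOX
ply 4, X at XO./XO./O.X | (0,2)=-1→XOX/XO./O.X*; (1,2)=-1→XO./XOX/O.X; (2,1)=-1→XO./XO./OXX
ply 5, O at XOX/XO./O.X | (1,2)=+1→XOX/XOO/O.X*; (2,1)=-1→XOX/XO./OOX
ply 6: XOX/XOO/O.X is terminal -1 (X); from .../X../O.X depth 6

O's best at [.../X../O.X]: (1,1)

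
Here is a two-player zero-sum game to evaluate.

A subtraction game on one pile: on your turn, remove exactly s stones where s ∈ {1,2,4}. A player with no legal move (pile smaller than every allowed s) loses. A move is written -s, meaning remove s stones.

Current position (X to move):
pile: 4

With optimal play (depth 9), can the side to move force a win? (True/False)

[4] X move#1: -1:+1/3*, -2:-1/2, -4:+1/0
[3] O move#2: -1:-1/2*, -2:-1/1
[2] X move#3: -1:-1/1, -2:+1/0*
[0] end (terminal -1, O#4); searched 4 to 9

X winning at [4]: True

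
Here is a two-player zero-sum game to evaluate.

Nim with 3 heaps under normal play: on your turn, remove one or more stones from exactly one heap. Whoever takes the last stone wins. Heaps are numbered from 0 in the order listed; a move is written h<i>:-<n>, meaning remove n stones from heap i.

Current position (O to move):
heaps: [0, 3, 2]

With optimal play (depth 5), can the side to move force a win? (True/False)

O winning at [(0,3,2)]: True

ply 1, O at (0,3,2) | h1:-1=+1→(0,2,2)*; h1:-2=-1→(0,1,2); h1:-3=-1→(0,0,2); h2:-1=-1→(0,3,1); h2:-2=-1→(0,3,0)
ply 2, X at (0,2,2) | h1:-1=-1→(0,1,2)*; h1:-2=-1→(0,0,2); h2:-1=-1→(0,2,1); h2:-2=-1→(0,2,0)
ply 3, O at (0,1,2) | h1:-1=-1→(0,0,2); h2:-1=+1→(0,1,1)*; h2:-2=-1→(0,1,0)
ply 4, X at (0,1,1) | h1:-1=-1→(0,0,1)*; h2:-1=-1→(0,1,0)
ply 5, O at (0,0,1) | h2:-1=+1→(0,0,0)*
ply 6: (0,0,0) is terminal -1 (X); from (0,3,2) depth 5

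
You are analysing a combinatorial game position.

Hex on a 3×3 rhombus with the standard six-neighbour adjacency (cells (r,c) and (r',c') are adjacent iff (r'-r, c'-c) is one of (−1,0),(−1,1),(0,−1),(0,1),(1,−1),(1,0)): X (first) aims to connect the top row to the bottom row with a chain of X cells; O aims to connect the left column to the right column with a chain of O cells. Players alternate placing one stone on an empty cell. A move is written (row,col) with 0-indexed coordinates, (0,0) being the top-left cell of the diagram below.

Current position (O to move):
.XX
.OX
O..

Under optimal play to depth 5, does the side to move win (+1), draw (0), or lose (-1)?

p1 O@[.XX/.OX/O..]: (0,0)[OXX/.OX/O..]-1* (1,0)[.XX/OOX/O..]-1 (2,1)[.XX/.OX/OO.]-1 (2,2)[.XX/.OX/O.O]-1
p2 X@[OXX/.OX/O..]: (1,0)[OXX/XOX/O..]+1* (2,1)[OXX/.OX/OX.]+1 (2,2)[OXX/.OX/O.X]+1
p3 O@[OXX/XOX/O..]: (2,1)[OXX/XOX/OO.]-1* (2,2)[OXX/XOX/O.O]-1
p4 X@[OXX/XOX/OO.]: (2,2)[OXX/XOX/OOX]+1*
p5 O@[OXX/XOX/OOX] terminal -1; root [.XX/.OX/O..] d5

value(.XX/.OX/O.., O) = -1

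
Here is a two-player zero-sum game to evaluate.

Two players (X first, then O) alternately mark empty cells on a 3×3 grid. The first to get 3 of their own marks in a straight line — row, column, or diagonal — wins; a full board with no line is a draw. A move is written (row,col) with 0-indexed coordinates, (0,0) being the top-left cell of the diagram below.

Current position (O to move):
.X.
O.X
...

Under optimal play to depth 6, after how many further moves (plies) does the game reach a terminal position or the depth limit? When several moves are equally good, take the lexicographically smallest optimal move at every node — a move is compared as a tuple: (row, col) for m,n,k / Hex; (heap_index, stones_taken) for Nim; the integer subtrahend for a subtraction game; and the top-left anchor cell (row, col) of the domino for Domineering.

ply 1, O at .X./O.X/... | (0,0)=-1→OX./O.X/...; (0,2)=+0→.XO/O.X/...*; (1,1)=-1→.X./OOX/...; (2,0)=-1→.X./O.X/O..; (2,1)=-1→.X./O.X/.O.; (2,2)=+0→.X./O.X/..O
ply 2, X at .XO/O.X/... | (0,0)=+0→XXO/O.X/...*; (1,1)=+0→.XO/OXX/...; (2,0)=+0→.XO/O.X/X..; (2,1)=+0→.XO/O.X/.X.; (2,2)=-1→.XO/O.X/..X
ply 3, O at XXO/O.X/... | (1,1)=+0→XXO/OOX/...*; (2,0)=-1→XXO/O.X/O..; (2,1)=+0→XXO/O.X/.O.; (2,2)=+0→XXO/O.X/..O
ply 4, X at XXO/OOX/... | (2,0)=+0→XXO/OOX/X..*; (2,1)=-1→XXO/OOX/.X.; (2,2)=-1→XXO/OOX/..X
ply 5, O at XXO/OOX/X.. | (2,1)=+0→XXO/OOX/XO.*; (2,2)=+0→XXO/OOX/X.O
ply 6, X at XXO/OOX/XO. | (2,2)=+0→XXO/OOX/XOX*
ply 7: XXO/OOX/XOX is terminal +0 (O); from .X./O.X/... depth 6

PV length from [.X./O.X/...]: 6 plies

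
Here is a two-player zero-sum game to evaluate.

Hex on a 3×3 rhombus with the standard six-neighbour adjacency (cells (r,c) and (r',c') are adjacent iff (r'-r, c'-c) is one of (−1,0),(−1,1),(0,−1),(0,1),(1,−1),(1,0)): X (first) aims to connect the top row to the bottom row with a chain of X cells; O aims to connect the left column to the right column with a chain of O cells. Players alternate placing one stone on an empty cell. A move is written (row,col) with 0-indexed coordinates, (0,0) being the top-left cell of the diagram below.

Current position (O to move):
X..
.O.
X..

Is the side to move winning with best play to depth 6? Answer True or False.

O winning at [X../.O./X..]: True

[X../.O./X..] O move#1: (0,1):-1/XO./.O./X.., (0,2):-1/X.O/.O./X.., (1,0):+1/X../OO./X..*, (1,2):-1/X../.OO/X.., (2,1):-1/X../.O./XO., (2,2):-1/X../.O./X.O
[X../OO./X..] X move#2: (0,1):-1/XX./OO./X..*, (0,2):-1/X.X/OO./X.., (1,2):-1/X../OOX/X.., (2,1):-1/X../OO./XX., (2,2):-1/X../OO./X.X
[XX./OO./X..] O move#3: (0,2):+1/XXO/OO./X..*, (1,2):+1/XX./OOO/X.., (2,1):+1/XX./OO./XO., (2,2):+1/XX./OO./X.O
[XXO/OO./X..] end (terminal -1, X#4); searched X../.O./X.. to 6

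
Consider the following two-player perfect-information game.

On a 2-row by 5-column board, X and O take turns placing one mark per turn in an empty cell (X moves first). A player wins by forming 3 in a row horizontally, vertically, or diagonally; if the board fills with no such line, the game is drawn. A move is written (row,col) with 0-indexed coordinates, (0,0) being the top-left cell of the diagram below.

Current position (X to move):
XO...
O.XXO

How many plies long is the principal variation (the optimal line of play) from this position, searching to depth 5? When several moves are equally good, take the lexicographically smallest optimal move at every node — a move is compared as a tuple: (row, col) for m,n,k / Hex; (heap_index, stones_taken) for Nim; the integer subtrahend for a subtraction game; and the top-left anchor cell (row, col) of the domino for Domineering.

ply 1, X at XO.../O.XXO | (0,2)=+0→XOX../O.XXO; (0,3)=+0→XO.X./O.XXO; (0,4)=+0→XO..X/O.XXO; (1,1)=+1→XO.../OXXXO*
ply 2: XO.../OXXXO is terminal -1 (O); from XO.../O.XXO depth 5

PV length from [XO.../O.XXO]: 1 ply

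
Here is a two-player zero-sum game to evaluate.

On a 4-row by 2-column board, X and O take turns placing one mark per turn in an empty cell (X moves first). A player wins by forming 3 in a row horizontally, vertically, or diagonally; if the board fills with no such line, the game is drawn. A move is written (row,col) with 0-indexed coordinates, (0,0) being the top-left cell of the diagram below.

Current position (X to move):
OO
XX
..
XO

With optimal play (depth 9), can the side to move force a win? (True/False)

[OO/XX/../XO] X move#1: (2,0):+1/OO/XX/X./XO*, (2,1):+0/OO/XX/.X/XO
[OO/XX/X./XO] end (terminal -1, O#2); searched OO/XX/../XO to 9

X winning at [OO/XX/../XO]: True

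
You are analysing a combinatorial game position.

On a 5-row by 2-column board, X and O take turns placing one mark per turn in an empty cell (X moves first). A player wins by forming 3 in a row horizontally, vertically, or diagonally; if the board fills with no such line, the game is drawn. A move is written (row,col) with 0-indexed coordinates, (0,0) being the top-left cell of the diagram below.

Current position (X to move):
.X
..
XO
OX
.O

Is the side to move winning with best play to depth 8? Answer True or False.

p1 X@[.X/../XO/OX/.O]: (0,0)[XX/../XO/OX/.O]+0* (1,0)[.X/X./XO/OX/.O]+0 (1,1)[.X/.X/XO/OX/.O]+0 (4,0)[.X/../XO/OX/XO]+0
p2 O@[XX/../XO/OX/.O]: (1,0)[XX/O./XO/OX/.O]+0* (1,1)[XX/.O/XO/OX/.O]-1 (4,0)[XX/../XO/OX/OO]-1
p3 X@[XX/O./XO/OX/.O]: (1,1)[XX/OX/XO/OX/.O]+0* (4,0)[XX/O./XO/OX/XO]+0
p4 O@[XX/OX/XO/OX/.O]: (4,0)[XX/OX/XO/OX/OO]+0*
p5 X@[XX/OX/XO/OX/OO] terminal +0; root [.X/../XO/OX/.O] d8

X winning at [.X/../XO/OX/.O]: False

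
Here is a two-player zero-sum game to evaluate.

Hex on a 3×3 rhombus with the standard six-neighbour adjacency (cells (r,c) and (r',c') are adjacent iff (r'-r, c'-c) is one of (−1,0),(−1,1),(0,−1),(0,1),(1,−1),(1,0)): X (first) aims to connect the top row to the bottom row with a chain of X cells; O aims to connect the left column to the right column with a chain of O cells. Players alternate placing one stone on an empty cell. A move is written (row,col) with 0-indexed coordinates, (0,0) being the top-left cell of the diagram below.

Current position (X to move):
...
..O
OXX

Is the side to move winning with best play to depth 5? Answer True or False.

[.../..O/OXX] X move#1: (0,0):-1/X../..O/OXX, (0,1):-1/.X./..O/OXX, (0,2):-1/..X/..O/OXX, (1,0):-1/.../X.O/OXX, (1,1):+1/.../.XO/OXX*
[.../.XO/OXX] O move#2: (0,0):-1/O../.XO/OXX*, (0,1):-1/.O./.XO/OXX, (0,2):-1/..O/.XO/OXX, (1,0):-1/.../OXO/OXX
[O../.XO/OXX] X move#3: (0,1):+1/OX./.XO/OXX*, (0,2):+1/O.X/.XO/OXX, (1,0):+1/O../XXO/OXX
[OX./.XO/OXX] end (terminal -1, O#4); searched .../..O/OXX to 5

X winning at [.../..O/OXX]: True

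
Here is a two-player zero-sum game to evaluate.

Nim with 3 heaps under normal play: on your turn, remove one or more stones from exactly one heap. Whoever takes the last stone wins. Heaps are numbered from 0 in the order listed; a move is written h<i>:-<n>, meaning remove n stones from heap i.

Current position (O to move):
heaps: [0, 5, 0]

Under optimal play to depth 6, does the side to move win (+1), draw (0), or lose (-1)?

p1 O@[(0,5,0)]: h1:-1[(0,4,0)]-1 h1:-2[(0,3,0)]-1 h1:-3[(0,2,0)]-1 h1:-4[(0,1,0)]-1 h1:-5[(0,0,0)]+1*
p2 X@[(0,0,0)] terminal -1; root [(0,5,0)] d6

value((0,5,0), O) = +1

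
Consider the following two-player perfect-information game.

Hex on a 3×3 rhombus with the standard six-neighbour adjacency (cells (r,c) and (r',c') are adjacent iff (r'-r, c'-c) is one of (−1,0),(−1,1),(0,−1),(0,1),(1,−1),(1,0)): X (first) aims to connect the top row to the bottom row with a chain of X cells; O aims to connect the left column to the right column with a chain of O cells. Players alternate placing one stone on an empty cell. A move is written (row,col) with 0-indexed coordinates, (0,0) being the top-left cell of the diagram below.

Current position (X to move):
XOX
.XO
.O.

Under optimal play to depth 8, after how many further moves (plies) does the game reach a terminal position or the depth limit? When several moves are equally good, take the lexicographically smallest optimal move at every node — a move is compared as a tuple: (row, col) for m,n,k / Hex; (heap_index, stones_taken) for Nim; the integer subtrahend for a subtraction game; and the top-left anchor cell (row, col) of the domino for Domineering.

[XOX/.XO/.O.] X move#1: (1,0):-1/XOX/XXO/.O., (2,0):+1/XOX/.XO/XO.*, (2,2):-1/XOX/.XO/.OX
[XOX/.XO/XO.] end (terminal -1, O#2); searched XOX/.XO/.O. to 8

PV length from [XOX/.XO/.O.]: 1 ply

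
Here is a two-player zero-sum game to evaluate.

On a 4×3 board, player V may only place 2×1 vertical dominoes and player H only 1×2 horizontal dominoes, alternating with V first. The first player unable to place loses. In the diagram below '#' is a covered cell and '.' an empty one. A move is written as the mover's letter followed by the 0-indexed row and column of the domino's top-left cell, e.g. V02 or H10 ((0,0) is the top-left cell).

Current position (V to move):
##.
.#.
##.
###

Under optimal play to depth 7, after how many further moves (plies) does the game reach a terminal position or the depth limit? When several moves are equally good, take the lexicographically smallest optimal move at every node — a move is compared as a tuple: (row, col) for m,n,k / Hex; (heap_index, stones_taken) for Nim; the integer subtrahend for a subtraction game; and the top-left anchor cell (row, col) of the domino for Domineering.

p1 V@[##./.#./##./###]: V02[###/.##/##./###]+1* V12[##./.##/###/###]+1
p2 H@[###/.##/##./###] terminal -1; root [##./.#./##./###] d7

PV length from [##./.#./##./###]: 1 ply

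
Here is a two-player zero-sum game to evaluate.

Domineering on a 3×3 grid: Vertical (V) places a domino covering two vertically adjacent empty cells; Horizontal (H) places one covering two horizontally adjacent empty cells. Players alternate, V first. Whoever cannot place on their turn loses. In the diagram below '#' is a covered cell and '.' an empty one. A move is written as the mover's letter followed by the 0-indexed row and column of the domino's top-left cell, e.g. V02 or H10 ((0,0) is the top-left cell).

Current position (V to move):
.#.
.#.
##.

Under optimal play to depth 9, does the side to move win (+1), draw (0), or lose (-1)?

p1 V@[.#./.#./##.]: V00[##./##./##.]+1* V02[.##/.##/##.]+1 V12[.#./.##/###]+1
p2 H@[##./##./##.] terminal -1; root [.#./.#./##.] d9

value(.#./.#./##., V) = +1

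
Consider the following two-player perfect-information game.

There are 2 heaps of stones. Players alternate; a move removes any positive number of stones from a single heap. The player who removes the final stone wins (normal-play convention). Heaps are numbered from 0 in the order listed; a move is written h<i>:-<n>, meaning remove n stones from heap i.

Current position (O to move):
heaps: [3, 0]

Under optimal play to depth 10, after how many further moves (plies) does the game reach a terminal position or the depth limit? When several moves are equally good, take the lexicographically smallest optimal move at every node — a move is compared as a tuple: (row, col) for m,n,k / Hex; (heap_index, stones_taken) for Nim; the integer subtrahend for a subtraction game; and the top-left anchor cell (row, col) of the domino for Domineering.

[(3,0)] O move#1: h0:-1:-1/(2,0), h0:-2:-1/(1,0), h0:-3:+1/(0,0)*
[(0,0)] end (terminal -1, X#2); searched (3,0) to 10

PV length from [(3,0)]: 1 ply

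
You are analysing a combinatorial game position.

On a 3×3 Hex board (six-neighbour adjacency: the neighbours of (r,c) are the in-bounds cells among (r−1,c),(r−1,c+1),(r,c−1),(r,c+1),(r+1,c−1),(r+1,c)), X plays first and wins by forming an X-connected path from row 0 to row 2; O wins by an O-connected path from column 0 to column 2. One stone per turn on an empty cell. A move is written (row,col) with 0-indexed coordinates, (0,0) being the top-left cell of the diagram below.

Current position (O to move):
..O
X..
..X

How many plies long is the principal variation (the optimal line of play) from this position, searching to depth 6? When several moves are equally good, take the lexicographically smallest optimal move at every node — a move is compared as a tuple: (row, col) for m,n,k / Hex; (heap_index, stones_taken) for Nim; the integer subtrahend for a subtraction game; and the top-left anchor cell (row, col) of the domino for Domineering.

[..O/X../..X] O move#1: (0,0):-1/O.O/X../..X*, (0,1):-1/.OO/X../..X, (1,1):-1/..O/XO./..X, (1,2):-1/..O/X.O/..X, (2,0):-1/..O/X../O.X, (2,1):-1/..O/X../.OX
[O.O/X../..X] X move#2: (0,1):+1/OXO/X../..X*, (1,1):-1/O.O/XX./..X, (1,2):-1/O.O/X.X/..X, (2,0):-1/O.O/X../X.X, (2,1):-1/O.O/X../.XX
[OXO/X../..X] O move#3: (1,1):-1/OXO/XO./..X*, (1,2):-1/OXO/X.O/..X, (2,0):-1/OXO/X../O.X, (2,1):-1/OXO/X../.OX
[OXO/XO./..X] X move#4: (1,2):-1/OXO/XOX/..X, (2,0):+1/OXO/XO./X.X*, (2,1):-1/OXO/XO./.XX
[OXO/XO./X.X] end (terminal -1, O#5); searched ..O/X../..X to 6

PV length from [..O/X../..X]: 4 plies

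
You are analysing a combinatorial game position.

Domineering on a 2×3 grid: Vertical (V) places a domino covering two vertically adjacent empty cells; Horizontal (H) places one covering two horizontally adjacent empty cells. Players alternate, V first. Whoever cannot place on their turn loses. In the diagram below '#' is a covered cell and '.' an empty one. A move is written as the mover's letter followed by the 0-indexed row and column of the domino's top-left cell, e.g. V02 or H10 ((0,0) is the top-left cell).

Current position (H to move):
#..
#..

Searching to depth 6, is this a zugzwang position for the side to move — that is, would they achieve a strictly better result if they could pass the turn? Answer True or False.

ply 1, H at #../#.. | H01=+1→###/#..*; H11=+1→#../###
ply 2: ###/#.. is terminal -1 (V); from #../#.. depth 6
if H skipped the turn, V would face:
~ ply 1, V at #../#.. | V01=+1→##./##.*; V02=+1→#.#/#.#
~ ply 2: ##./##. is terminal -1 (H); from #../#.. depth 6
compare (H): move=+1 vs pass=-1

zugzwang(#../#.., H) = False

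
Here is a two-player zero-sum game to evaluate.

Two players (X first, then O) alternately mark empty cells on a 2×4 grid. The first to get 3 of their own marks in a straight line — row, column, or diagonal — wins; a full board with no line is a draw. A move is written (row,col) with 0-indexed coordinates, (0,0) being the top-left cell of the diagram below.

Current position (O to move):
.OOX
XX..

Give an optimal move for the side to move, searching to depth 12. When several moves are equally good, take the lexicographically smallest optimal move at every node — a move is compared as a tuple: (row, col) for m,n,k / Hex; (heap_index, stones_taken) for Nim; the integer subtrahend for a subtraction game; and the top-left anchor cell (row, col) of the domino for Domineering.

ply 1, O at .OOX/XX.. | (0,0)=+1→OOOX/XX..*; (1,2)=+0→.OOX/XXO.; (1,3)=-1→.OOX/XX.O
ply 2: OOOX/XX.. is terminal -1 (X); from .OOX/XX.. depth 12

O's best at [.OOX/XX..]: (0,0)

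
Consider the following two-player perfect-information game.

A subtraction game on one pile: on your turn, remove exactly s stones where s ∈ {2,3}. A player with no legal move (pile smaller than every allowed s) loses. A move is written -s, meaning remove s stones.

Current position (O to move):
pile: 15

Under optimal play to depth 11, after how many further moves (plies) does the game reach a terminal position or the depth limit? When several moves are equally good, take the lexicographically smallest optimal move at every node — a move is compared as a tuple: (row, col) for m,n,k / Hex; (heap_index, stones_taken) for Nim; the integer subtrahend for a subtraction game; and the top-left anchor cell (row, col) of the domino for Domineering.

p1 O@[15]: -2[13]-1* -3[12]-1
p2 X@[13]: -2[11]+1* -3[10]+1
p3 O@[11]: -2[9]-1* -3[8]-1
p4 X@[9]: -2[7]-1 -3[6]+1*
p5 O@[6]: -2[4]-1* -3[3]-1
p6 X@[4]: -2[2]-1 -3[1]+1*
p7 O@[1] terminal -1; root [15] d11

PV length from [15]: 6 plies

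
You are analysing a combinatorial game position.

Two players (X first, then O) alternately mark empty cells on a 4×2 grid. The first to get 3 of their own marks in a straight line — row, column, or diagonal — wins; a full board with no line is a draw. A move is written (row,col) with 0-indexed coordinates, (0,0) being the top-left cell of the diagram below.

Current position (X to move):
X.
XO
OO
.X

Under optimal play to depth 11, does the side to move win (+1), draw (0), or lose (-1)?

[X./XO/OO/.X] X move#1: (0,1):+0/XX/XO/OO/.X*, (3,0):-1/X./XO/OO/XX
[XX/XO/OO/.X] O move#2: (3,0):+0/XX/XO/OO/OX*
[XX/XO/OO/OX] end (terminal +0, X#3); searched X./XO/OO/.X to 11

value(X./XO/OO/.X, X) = 0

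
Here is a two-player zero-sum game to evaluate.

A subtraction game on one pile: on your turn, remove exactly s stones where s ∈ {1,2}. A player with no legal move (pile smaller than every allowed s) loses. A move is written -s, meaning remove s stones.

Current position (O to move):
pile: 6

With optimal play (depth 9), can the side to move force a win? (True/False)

[6] O move#1: -1:-1/5*, -2:-1/4
[5] X move#2: -1:-1/4, -2:+1/3*
[3] O move#3: -1:-1/2*, -2:-1/1
[2] X move#4: -1:-1/1, -2:+1/0*
[0] end (terminal -1, O#5); searched 6 to 9

O winning at [6]: False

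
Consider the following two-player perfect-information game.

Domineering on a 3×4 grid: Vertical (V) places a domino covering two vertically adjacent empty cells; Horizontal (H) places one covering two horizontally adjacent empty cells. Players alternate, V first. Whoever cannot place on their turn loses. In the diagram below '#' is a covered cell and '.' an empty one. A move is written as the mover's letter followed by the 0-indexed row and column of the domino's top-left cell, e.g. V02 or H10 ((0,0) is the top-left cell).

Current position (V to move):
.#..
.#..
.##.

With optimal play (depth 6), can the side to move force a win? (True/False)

ply 1, V at .#../.#../.##. | V00=-1→##../##../.##.; V02=+1→.##./.##./.##.*; V03=+1→.#.#/.#.#/.##.; V10=-1→.#../##../###.; V13=+1→.#../.#.#/.###
ply 2: .##./.##./.##. is terminal -1 (H); from .#../.#../.##. depth 6

V winning at [.#../.#../.##.]: True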